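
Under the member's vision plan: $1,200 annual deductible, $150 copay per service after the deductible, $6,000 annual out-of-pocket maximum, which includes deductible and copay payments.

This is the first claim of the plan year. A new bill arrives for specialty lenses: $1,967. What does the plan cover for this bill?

Nothing has been paid toward the $1,200 deductible, so the first $1,200 of this charge is applied there.
The remaining $767 (= $1,967 − $1,200) moves to the copay.
Copay on this service: $150.
That puts the member's cost at $1,200 + $150 = $1,350 before any cap.
Total out-of-pocket so far would be $0 + $1,350 = $1,350, below the $6,000 cap — no reduction.
The plan picks up $1,967 − $1,350 = $617.

$617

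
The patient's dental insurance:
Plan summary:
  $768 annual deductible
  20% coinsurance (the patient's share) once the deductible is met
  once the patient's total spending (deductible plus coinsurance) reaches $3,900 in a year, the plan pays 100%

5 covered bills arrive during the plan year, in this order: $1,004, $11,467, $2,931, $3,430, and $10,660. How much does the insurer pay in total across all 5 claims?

Claim 1 ($1,004): $768 finishes the deductible; $236 goes to coinsurance; patient's 20% is $47.20. Patient pays $815.20; OOP now $815.20. Plan pays $1,004 − $815.20 = $188.80.
Claim 2 ($11,467): deductible met; 20% of $11,467 = $2,293.40. Patient pays $2,293.40; OOP now $3,108.60. Insurer: $11,467 − $2,293.40 = $9,173.60.
Claim 3 ($2,931): 20% coinsurance on $2,931 = $586.20. Patient pays $586.20; OOP now $3,694.80. Insurer: $2,931 − $586.20 = $2,344.80.
Claim 4 ($3,430): deductible already satisfied, so patient's share is 20% × $3,430 = $686. That would push OOP to $4,380.80, over the $3,900 cap, so patient pays $3,900 − $3,694.80 = $205.20. Plan pays $3,430 − $205.20 = $3,224.80.
Claim 5 ($10,660): deductible met; 20% of $10,660 = $2,132. Adding that to $3,900 gives $6,032, past the $3,900 cap; patient pays only $3,900 − $3,900 = $0. Plan pays $10,660 − $0 = $10,660.
Insurer total = bills − patient's total = $29,492 − $3,900 = $25,592.

$25,592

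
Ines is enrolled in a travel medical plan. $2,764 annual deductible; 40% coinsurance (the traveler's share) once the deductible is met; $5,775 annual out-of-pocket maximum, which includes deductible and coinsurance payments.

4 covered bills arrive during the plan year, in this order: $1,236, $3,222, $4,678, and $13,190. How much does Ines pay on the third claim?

$1,871.20

Claim 1 — $1,236: all of it applies to the deductible. Traveler pays $1,236; OOP now $1,236.
Claim 2 — $3,222: deductible takes $1,528, $1,694 remains; 40% of $1,694 = $677.60. Traveler pays $2,205.60; OOP now $3,441.60.
Claim 3 — $4,678: deductible met; 40% of $4,678 = $1,871.20. Traveler owes $1,871.20 (running OOP $5,312.80).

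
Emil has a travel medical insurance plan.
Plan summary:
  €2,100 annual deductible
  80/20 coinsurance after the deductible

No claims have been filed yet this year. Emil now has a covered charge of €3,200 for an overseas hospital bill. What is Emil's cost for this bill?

€2,320

Deductible not yet touched, so the first €2,100 of the bill goes to the deductible.
After the €2,100 deductible portion, €3,200 − €2,100 = €1,100 is subject to coinsurance.
Coinsurance: €1,100 × 20% = €220.
That puts the traveler's cost at €2,100 + €220 = €2,320.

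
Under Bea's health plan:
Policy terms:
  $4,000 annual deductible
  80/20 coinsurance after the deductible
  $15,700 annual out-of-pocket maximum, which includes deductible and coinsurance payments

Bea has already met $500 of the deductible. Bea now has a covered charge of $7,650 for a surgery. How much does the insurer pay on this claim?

$3,320

$500 of the $4,000 deductible is already met, leaving $3,500.
After the $3,500 deductible portion, $7,650 − $3,500 = $4,150 is subject to coinsurance.
Coinsurance: $4,150 × 20% = $830.
Patient responsibility before any cap: $3,500 + $830 = $4,330.
Cumulative spending $500 + $4,330 = $4,830 stays under the $15,700 maximum.
The insurer covers the remainder: $7,650 − $4,330 = $3,320.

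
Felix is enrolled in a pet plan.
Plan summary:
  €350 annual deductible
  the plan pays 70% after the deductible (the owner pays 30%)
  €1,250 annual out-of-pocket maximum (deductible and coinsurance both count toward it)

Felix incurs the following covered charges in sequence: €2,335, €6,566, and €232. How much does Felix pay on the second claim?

€304.50

Claim 1 — €2,335: €350 to deductible, leaving €1,985; owner's 30% is €595.50. Cost to owner: €945.50. OOP to date €945.50.
Claim 2 — €6,566: deductible met; 30% of €6,566 = €1,969.80. That would push OOP to €2,915.30, over the €1,250 cap, so owner pays €1,250 − €945.50 = €304.50.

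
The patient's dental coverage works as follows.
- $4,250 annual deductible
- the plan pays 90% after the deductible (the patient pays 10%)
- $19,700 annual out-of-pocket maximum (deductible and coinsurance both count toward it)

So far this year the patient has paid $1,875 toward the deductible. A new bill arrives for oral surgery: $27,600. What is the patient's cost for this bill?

$4,897.50

$1,875 of the $4,250 deductible is already met, leaving $2,375.
That leaves $27,600 − $2,375 = $25,225 for coinsurance.
10% of $25,225 = $2,522.50 falls to the patient.
Patient responsibility before any cap: $2,375 + $2,522.50 = $4,897.50.
Year-to-date out-of-pocket becomes $1,875 + $4,897.50 = $6,772.50, still under the $19,700 maximum, so no cap applies.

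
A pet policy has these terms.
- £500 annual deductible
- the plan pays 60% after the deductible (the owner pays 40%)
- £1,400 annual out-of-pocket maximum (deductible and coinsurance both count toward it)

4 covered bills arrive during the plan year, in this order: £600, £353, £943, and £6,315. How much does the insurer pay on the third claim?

£565.80

#1 (£600): £500 to deductible, leaving £100; coinsurance £100 × 40% = £40. Owner pays £540; OOP now £540. Insurer: £600 − £540 = £60.
#2 (£353): deductible met; 40% of £353 = £141.20. Owner pays £141.20; OOP now £681.20. Insurer: £353 − £141.20 = £211.80.
#3 (£943): deductible already satisfied, so owner's share is 40% × £943 = £377.20. Owner owes £377.20 (running OOP £1,058.40). Plan pays £943 − £377.20 = £565.80.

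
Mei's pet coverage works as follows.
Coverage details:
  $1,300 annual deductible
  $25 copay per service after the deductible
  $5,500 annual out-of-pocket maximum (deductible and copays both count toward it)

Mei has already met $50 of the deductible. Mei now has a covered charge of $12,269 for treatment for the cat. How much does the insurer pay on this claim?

$10,994

$50 of the $1,300 deductible is already met, leaving $1,250.
That leaves $12,269 − $1,250 = $11,019 for the copay.
Copay on this service: $25.
Owner responsibility before any cap: $1,250 + $25 = $1,275.
Year-to-date out-of-pocket becomes $50 + $1,275 = $1,325, still under the $5,500 maximum, so no cap applies.
Insurer pays the balance: $12,269 − $1,275 = $10,994.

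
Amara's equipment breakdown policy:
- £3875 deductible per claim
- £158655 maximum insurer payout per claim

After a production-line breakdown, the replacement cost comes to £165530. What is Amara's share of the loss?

£6875

Less the £3875 deductible: £165530 − £3875 = £161655.
The £158655 per-incident cap binds; insurer pays £158655.
Out of pocket: £165530 − £158655 = £6875.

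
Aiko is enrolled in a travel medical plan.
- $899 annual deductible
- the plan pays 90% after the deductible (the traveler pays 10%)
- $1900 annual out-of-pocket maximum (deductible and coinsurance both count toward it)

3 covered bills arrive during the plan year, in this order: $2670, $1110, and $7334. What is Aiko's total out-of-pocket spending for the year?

$1900

Claim 1 ($2670): $899 to deductible, leaving $1771; traveler's 10% is $177.10. Cost to traveler: $1076.10. OOP to date $1076.10.
Claim 2 ($1110): deductible already satisfied, so traveler's share is 10% × $1110 = $111. Traveler pays $111; OOP now $1187.10.
Claim 3 ($7334): 10% coinsurance on $7334 = $733.40. That would push OOP to $1920.50, over the $1900 cap, so traveler pays $1900 − $1187.10 = $712.90.
Total paid by the traveler: $1076.10 + $111 + $712.90 = $1900.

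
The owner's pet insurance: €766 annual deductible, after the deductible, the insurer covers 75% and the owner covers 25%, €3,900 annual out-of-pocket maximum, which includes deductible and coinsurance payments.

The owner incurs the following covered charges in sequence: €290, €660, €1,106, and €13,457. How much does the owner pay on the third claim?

€276.50

#1 (€290): fully absorbed by the deductible. Cost to owner: €290. OOP to date €290.
#2 (€660): €476 finishes the deductible; €184 goes to coinsurance; coinsurance €184 × 25% = €46. Cost to owner: €522. OOP to date €812.
#3 (€1,106): 25% coinsurance on €1,106 = €276.50. Cost to owner: €276.50. OOP to date €1,088.50.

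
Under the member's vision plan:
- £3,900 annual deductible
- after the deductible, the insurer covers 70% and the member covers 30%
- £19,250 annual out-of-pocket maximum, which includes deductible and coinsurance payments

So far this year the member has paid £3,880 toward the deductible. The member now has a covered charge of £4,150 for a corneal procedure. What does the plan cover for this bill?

£2,891

Remaining deductible: £3,900 − £3,880 = £20.
The remaining £4,130 (= £4,150 − £20) moves to coinsurance.
30% of £4,130 = £1,239 falls to the member.
That puts the member's cost at £20 + £1,239 = £1,259 before any cap.
Year-to-date out-of-pocket becomes £3,880 + £1,259 = £5,139, still under the £19,250 maximum, so no cap applies.
Insurer pays the balance: £4,150 − £1,259 = £2,891.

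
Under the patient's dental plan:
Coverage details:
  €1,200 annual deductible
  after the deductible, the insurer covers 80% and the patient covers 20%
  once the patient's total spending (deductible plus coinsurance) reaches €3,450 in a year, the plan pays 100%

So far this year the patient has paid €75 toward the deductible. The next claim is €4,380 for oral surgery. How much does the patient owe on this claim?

€1,776

Remaining deductible: €1,200 − €75 = €1,125.
That leaves €4,380 − €1,125 = €3,255 for coinsurance.
20% of €3,255 = €651 falls to the patient.
So the patient owes €1,125 + €651 = €1,776 before any cap.
Total out-of-pocket so far would be €75 + €1,776 = €1,851, below the €3,450 cap — no reduction.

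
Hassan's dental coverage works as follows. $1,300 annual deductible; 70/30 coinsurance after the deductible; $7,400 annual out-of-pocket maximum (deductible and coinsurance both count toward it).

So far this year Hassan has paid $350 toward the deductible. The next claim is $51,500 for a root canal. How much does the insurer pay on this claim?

$44,450

$350 of the $1,300 deductible is already met, leaving $950.
That leaves $51,500 − $950 = $50,550 for coinsurance.
Patient's 30% share of $50,550 is $15,165.
Patient responsibility before any cap: $950 + $15,165 = $16,115.
Adding $16,115 to the $350 already spent would give $16,465, which exceeds the $7,400 cap; the patient pays just $7,400 − $350 = $7,050.
The insurer covers the remainder: $51,500 − $7,050 = $44,450.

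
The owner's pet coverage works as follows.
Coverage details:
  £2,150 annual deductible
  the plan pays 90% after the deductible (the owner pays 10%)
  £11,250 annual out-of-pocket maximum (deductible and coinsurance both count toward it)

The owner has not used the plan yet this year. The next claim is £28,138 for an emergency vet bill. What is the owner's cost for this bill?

Nothing has been paid toward the £2,150 deductible, so the first £2,150 of this charge is applied there.
That leaves £28,138 − £2,150 = £25,988 for coinsurance.
Owner's 10% share of £25,988 is £2,598.80.
So the owner owes £2,150 + £2,598.80 = £4,748.80 before any cap.
Cumulative spending £0 + £4,748.80 = £4,748.80 stays under the £11,250 maximum.

£4,748.80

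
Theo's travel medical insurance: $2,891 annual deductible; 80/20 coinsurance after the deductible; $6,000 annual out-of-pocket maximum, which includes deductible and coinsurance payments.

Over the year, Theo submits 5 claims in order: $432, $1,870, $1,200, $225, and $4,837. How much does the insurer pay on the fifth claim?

$3,869.60

#1 ($432): all of it applies to the deductible. Traveler pays $432; OOP now $432. Insurer: $432 − $432 = $0.
#2 ($1,870): entire amount goes to the deductible. Traveler pays $1,870; OOP now $2,302. Insurer: $1,870 − $1,870 = $0.
#3 ($1,200): $589 to deductible, leaving $611; coinsurance $611 × 20% = $122.20. Cost to traveler: $711.20. OOP to date $3,013.20. Insurer: $1,200 − $711.20 = $488.80.
#4 ($225): 20% coinsurance on $225 = $45. Traveler owes $45 (running OOP $3,058.20). Insurer: $225 − $45 = $180.
#5 ($4,837): deductible met; 20% of $4,837 = $967.40. Traveler owes $967.40 (running OOP $4,025.60). Plan pays $4,837 − $967.40 = $3,869.60.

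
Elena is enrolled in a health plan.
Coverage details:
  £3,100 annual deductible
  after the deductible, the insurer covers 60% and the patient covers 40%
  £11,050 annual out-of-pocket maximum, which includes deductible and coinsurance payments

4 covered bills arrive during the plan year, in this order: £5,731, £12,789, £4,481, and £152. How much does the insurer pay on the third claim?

Bill 1, £5,731: £3,100 finishes the deductible; £2,631 goes to coinsurance; coinsurance £2,631 × 40% = £1,052.40. Patient owes £4,152.40 (running OOP £4,152.40). Insurer: £5,731 − £4,152.40 = £1,578.60.
Bill 2, £12,789: 40% coinsurance on £12,789 = £5,115.60. Patient owes £5,115.60 (running OOP £9,268). Plan pays £12,789 − £5,115.60 = £7,673.40.
Bill 3, £4,481: 40% coinsurance on £4,481 = £1,792.40. OOP would hit £11,060.40 > £11,050, so the cap limits the patient to £11,050 − £9,268 = £1,782. Insurer: £4,481 − £1,782 = £2,699.

£2,699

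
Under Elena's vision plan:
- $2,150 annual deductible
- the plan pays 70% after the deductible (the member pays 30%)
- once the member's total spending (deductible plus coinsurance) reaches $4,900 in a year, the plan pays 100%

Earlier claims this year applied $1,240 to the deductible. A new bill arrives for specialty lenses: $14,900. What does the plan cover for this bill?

Remaining deductible: $2,150 − $1,240 = $910.
After the $910 deductible portion, $14,900 − $910 = $13,990 is subject to coinsurance.
30% of $13,990 = $4,197 falls to the member.
Member responsibility before any cap: $910 + $4,197 = $5,107.
Year-to-date out-of-pocket would reach $1,240 + $5,107 = $6,347, above the $4,900 maximum, so the member pays only $4,900 − $1,240 = $3,660.
The plan picks up $14,900 − $3,660 = $11,240.

$11,240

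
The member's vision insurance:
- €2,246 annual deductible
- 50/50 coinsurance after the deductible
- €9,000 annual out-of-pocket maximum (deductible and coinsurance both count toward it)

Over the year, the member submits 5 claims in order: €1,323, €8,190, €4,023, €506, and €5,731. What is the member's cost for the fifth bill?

€856

Bill 1, €1,323: entire amount goes to the deductible. Cost to member: €1,323. OOP to date €1,323.
Bill 2, €8,190: deductible takes €923, €7,267 remains; 50% of €7,267 = €3,633.50. Cost to member: €4,556.50. OOP to date €5,879.50.
Bill 3, €4,023: deductible already satisfied, so member's share is 50% × €4,023 = €2,011.50. Cost to member: €2,011.50. OOP to date €7,891.
Bill 4, €506: 50% coinsurance on €506 = €253. Cost to member: €253. OOP to date €8,144.
Bill 5, €5,731: 50% coinsurance on €5,731 = €2,865.50. OOP would hit €11,009.50 > €9,000, so the cap limits the member to €9,000 − €8,144 = €856.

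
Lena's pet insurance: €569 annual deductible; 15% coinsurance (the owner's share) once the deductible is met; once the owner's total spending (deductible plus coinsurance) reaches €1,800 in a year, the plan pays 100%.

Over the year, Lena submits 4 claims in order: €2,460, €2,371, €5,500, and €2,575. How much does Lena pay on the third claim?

Bill 1, €2,460: deductible takes €569, €1,891 remains; 15% of €1,891 = €283.65. Owner pays €852.65; OOP now €852.65.
Bill 2, €2,371: deductible met; 15% of €2,371 = €355.65. Owner owes €355.65 (running OOP €1,208.30).
Bill 3, €5,500: 15% coinsurance on €5,500 = €825. Adding that to €1,208.30 gives €2,033.30, past the €1,800 cap; owner pays only €1,800 − €1,208.30 = €591.70.

€591.70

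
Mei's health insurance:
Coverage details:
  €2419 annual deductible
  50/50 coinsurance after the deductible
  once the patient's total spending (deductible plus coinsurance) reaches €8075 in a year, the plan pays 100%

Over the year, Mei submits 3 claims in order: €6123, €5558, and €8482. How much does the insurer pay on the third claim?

Claim 1 — €6123: €2419 finishes the deductible; €3704 goes to coinsurance; patient's 50% is €1852. Patient pays €4271; OOP now €4271. Plan pays €6123 − €4271 = €1852.
Claim 2 — €5558: deductible met; 50% of €5558 = €2779. Cost to patient: €2779. OOP to date €7050. Insurer: €5558 − €2779 = €2779.
Claim 3 — €8482: deductible met; 50% of €8482 = €4241. That would push OOP to €11291, over the €8075 cap, so patient pays €8075 − €7050 = €1025. Insurer: €8482 − €1025 = €7457.

€7457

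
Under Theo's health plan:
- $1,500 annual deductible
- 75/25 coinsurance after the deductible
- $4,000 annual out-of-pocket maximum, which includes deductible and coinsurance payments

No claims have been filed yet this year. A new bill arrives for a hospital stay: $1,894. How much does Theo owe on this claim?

$1,598.50

The full $1,500 deductible is still open; $1,500 of this bill applies to it.
The remaining $394 (= $1,894 − $1,500) moves to coinsurance.
Patient's 25% share of $394 is $98.50.
So the patient owes $1,500 + $98.50 = $1,598.50 before any cap.
Year-to-date out-of-pocket becomes $0 + $1,598.50 = $1,598.50, still under the $4,000 maximum, so no cap applies.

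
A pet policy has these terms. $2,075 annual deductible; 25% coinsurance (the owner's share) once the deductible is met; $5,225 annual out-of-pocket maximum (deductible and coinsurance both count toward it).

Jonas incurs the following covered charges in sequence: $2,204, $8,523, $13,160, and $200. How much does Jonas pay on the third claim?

$987

#1 ($2,204): $2,075 finishes the deductible; $129 goes to coinsurance; 25% of $129 = $32.25. Owner owes $2,107.25 (running OOP $2,107.25).
#2 ($8,523): 25% coinsurance on $8,523 = $2,130.75. Owner pays $2,130.75; OOP now $4,238.
#3 ($13,160): deductible already satisfied, so owner's share is 25% × $13,160 = $3,290. OOP would hit $7,528 > $5,225, so the cap limits the owner to $5,225 − $4,238 = $987.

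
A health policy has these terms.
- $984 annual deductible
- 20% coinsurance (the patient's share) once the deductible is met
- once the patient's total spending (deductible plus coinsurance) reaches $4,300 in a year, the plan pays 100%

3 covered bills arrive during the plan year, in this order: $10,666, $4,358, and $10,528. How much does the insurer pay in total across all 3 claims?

Claim 1 — $10,666: deductible takes $984, $9,682 remains; coinsurance $9,682 × 20% = $1,936.40. Patient owes $2,920.40 (running OOP $2,920.40). Plan pays $10,666 − $2,920.40 = $7,745.60.
Claim 2 — $4,358: 20% coinsurance on $4,358 = $871.60. Cost to patient: $871.60. OOP to date $3,792. Plan pays $4,358 − $871.60 = $3,486.40.
Claim 3 — $10,528: deductible already satisfied, so patient's share is 20% × $10,528 = $2,105.60. Adding that to $3,792 gives $5,897.60, past the $4,300 cap; patient pays only $4,300 − $3,792 = $508. Insurer: $10,528 − $508 = $10,020.
Insurer total = bills − patient's total = $25,552 − $4,300 = $21,252.

$21,252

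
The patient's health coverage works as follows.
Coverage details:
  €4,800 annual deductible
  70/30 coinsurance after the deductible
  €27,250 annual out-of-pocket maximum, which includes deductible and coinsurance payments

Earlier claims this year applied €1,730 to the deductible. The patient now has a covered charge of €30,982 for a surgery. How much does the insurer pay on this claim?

€1,730 of the €4,800 deductible is already met, leaving €3,070.
That leaves €30,982 − €3,070 = €27,912 for coinsurance.
30% of €27,912 = €8,373.60 falls to the patient.
That puts the patient's cost at €3,070 + €8,373.60 = €11,443.60 before any cap.
Year-to-date out-of-pocket becomes €1,730 + €11,443.60 = €13,173.60, still under the €27,250 maximum, so no cap applies.
Insurer pays the balance: €30,982 − €11,443.60 = €19,538.40.

€19,538.40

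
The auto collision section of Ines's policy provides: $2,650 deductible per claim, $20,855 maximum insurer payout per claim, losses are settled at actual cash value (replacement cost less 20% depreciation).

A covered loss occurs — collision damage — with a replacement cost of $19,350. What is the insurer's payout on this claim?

$12,830

At 20% depreciation, ACV = $19,350 − $3,870 = $15,480.
Subtract the deductible: $15,480 − $2,650 = $12,830.
$12,830 ≤ $20,855, so the limit doesn't bind; insurer pays $12,830.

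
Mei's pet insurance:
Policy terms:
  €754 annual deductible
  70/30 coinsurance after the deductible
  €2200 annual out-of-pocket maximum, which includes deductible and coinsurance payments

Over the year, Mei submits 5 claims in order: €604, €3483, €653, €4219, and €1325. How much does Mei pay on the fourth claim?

Bill 1, €604: fully absorbed by the deductible. Owner owes €604 (running OOP €604).
Bill 2, €3483: deductible takes €150, €3333 remains; 30% of €3333 = €999.90. Owner owes €1149.90 (running OOP €1753.90).
Bill 3, €653: deductible already satisfied, so owner's share is 30% × €653 = €195.90. Owner owes €195.90 (running OOP €1949.80).
Bill 4, €4219: 30% coinsurance on €4219 = €1265.70. Adding that to €1949.80 gives €3215.50, past the €2200 cap; owner pays only €2200 − €1949.80 = €250.20.

€250.20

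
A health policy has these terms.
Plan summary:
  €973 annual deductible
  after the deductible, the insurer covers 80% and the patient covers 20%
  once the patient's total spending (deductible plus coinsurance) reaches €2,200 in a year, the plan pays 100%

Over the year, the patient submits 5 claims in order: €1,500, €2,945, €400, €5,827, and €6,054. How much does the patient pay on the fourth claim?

Claim 1 — €1,500: €973 finishes the deductible; €527 goes to coinsurance; coinsurance €527 × 20% = €105.40. Cost to patient: €1,078.40. OOP to date €1,078.40.
Claim 2 — €2,945: deductible already satisfied, so patient's share is 20% × €2,945 = €589. Patient pays €589; OOP now €1,667.40.
Claim 3 — €400: deductible met; 20% of €400 = €80. Patient owes €80 (running OOP €1,747.40).
Claim 4 — €5,827: deductible already satisfied, so patient's share is 20% × €5,827 = €1,165.40. OOP would hit €2,912.80 > €2,200, so the cap limits the patient to €2,200 − €1,747.40 = €452.60.

€452.60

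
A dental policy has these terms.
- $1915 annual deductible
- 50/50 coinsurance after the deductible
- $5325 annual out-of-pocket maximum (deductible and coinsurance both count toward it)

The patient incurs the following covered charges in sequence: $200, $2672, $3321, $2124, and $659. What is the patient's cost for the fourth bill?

Bill 1, $200: all of it applies to the deductible. Patient pays $200; OOP now $200.
Bill 2, $2672: $1715 to deductible, leaving $957; patient's 50% is $478.50. Patient owes $2193.50 (running OOP $2393.50).
Bill 3, $3321: 50% coinsurance on $3321 = $1660.50. Patient owes $1660.50 (running OOP $4054).
Bill 4, $2124: 50% coinsurance on $2124 = $1062. Cost to patient: $1062. OOP to date $5116.

$1062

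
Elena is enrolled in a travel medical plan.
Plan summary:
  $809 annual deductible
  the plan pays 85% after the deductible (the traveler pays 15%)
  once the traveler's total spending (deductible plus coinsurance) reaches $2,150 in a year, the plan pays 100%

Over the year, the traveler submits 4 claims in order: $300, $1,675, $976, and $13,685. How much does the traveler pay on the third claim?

Claim 1 — $300: fully absorbed by the deductible. Traveler owes $300 (running OOP $300).
Claim 2 — $1,675: $509 to deductible, leaving $1,166; 15% of $1,166 = $174.90. Cost to traveler: $683.90. OOP to date $983.90.
Claim 3 — $976: 15% coinsurance on $976 = $146.40. Traveler owes $146.40 (running OOP $1,130.30).

$146.40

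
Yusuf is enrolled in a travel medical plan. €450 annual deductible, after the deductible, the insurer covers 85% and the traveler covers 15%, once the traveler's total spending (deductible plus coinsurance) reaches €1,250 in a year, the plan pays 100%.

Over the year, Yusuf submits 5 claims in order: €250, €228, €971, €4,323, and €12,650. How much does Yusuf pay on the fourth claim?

€648.45

#1 (€250): fully absorbed by the deductible. Traveler owes €250 (running OOP €250).
#2 (€228): €200 to deductible, leaving €28; 15% of €28 = €4.20. Traveler owes €204.20 (running OOP €454.20).
#3 (€971): deductible already satisfied, so traveler's share is 15% × €971 = €145.65. Traveler owes €145.65 (running OOP €599.85).
#4 (€4,323): deductible already satisfied, so traveler's share is 15% × €4,323 = €648.45. Cost to traveler: €648.45. OOP to date €1,248.30.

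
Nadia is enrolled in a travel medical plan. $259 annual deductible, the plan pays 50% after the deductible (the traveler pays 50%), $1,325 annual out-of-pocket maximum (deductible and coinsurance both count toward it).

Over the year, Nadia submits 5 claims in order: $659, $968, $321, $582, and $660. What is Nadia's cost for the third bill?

$160.50

#1 ($659): deductible takes $259, $400 remains; 50% of $400 = $200. Traveler pays $459; OOP now $459.
#2 ($968): deductible already satisfied, so traveler's share is 50% × $968 = $484. Cost to traveler: $484. OOP to date $943.
#3 ($321): 50% coinsurance on $321 = $160.50. Cost to traveler: $160.50. OOP to date $1,103.50.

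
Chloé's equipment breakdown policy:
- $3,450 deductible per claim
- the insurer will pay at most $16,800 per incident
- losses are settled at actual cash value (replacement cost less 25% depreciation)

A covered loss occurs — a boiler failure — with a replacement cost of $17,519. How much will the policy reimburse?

Depreciate 25%: the covered value is $17,519 × 0.75 = $13,139.25.
After the deductible, $13,139.25 − $3,450 = $9,689.25 remains.
$9,689.25 is within the $16,800 limit, so the insurer pays $9,689.25.

$9,689.25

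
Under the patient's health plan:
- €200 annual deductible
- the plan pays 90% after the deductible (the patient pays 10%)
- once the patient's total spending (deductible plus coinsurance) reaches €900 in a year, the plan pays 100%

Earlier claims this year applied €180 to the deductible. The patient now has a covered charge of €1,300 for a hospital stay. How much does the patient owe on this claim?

€148

€180 of the €200 deductible is already met, leaving €20.
After the €20 deductible portion, €1,300 − €20 = €1,280 is subject to coinsurance.
Patient's 10% share of €1,280 is €128.
Patient responsibility before any cap: €20 + €128 = €148.
Cumulative spending €180 + €148 = €328 stays under the €900 maximum.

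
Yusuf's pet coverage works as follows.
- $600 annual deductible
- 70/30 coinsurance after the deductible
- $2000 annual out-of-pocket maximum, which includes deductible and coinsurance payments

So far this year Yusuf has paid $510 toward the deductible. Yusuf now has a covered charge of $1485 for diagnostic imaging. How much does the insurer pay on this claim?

Remaining deductible: $600 − $510 = $90.
The remaining $1395 (= $1485 − $90) moves to coinsurance.
Coinsurance: $1395 × 30% = $418.50.
So the owner owes $90 + $418.50 = $508.50 before any cap.
Cumulative spending $510 + $508.50 = $1018.50 stays under the $2000 maximum.
Insurer pays the balance: $1485 − $508.50 = $976.50.

$976.50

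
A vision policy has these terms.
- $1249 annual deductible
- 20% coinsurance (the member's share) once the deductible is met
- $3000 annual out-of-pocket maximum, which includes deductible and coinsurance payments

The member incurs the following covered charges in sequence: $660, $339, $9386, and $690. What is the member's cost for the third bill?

$2001

#1 ($660): entire amount goes to the deductible. Cost to member: $660. OOP to date $660.
#2 ($339): fully absorbed by the deductible. Member owes $339 (running OOP $999).
#3 ($9386): $250 finishes the deductible; $9136 goes to coinsurance; 20% of $9136 = $1827.20. Deductible plus coinsurance: $250 + $1827.20 = $2077.20. Adding that to $999 gives $3076.20, past the $3000 cap; member pays only $3000 − $999 = $2001.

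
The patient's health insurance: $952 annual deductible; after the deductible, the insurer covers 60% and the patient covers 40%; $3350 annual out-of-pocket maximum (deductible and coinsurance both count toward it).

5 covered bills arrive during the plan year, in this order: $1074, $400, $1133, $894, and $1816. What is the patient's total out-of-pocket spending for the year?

$2698

Claim 1 ($1074): $952 finishes the deductible; $122 goes to coinsurance; 40% of $122 = $48.80. Patient owes $1000.80 (running OOP $1000.80).
Claim 2 ($400): deductible met; 40% of $400 = $160. Patient pays $160; OOP now $1160.80.
Claim 3 ($1133): deductible already satisfied, so patient's share is 40% × $1133 = $453.20. Cost to patient: $453.20. OOP to date $1614.
Claim 4 ($894): deductible met; 40% of $894 = $357.60. Patient owes $357.60 (running OOP $1971.60).
Claim 5 ($1816): deductible already satisfied, so patient's share is 40% × $1816 = $726.40. Patient pays $726.40; OOP now $2698.
Total paid by the patient: $1000.80 + $160 + $453.20 + $357.60 + $726.40 = $2698.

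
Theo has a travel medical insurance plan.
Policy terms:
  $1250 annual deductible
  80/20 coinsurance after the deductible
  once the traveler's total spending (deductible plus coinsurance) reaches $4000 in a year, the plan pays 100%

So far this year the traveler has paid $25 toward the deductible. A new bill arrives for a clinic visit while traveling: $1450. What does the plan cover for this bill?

$180

Remaining deductible: $1250 − $25 = $1225.
The remaining $225 (= $1450 − $1225) moves to coinsurance.
20% of $225 = $45 falls to the traveler.
Traveler responsibility before any cap: $1225 + $45 = $1270.
Year-to-date out-of-pocket becomes $25 + $1270 = $1295, still under the $4000 maximum, so no cap applies.
Insurer pays the balance: $1450 − $1270 = $180.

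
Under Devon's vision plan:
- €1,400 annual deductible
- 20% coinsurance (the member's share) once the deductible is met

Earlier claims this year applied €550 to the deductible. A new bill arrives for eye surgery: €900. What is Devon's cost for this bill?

€860

Deductible still to meet: €1,400 − €550 = €850.
That leaves €900 − €850 = €50 for coinsurance.
20% of €50 = €10 falls to the member.
So the member owes €850 + €10 = €860.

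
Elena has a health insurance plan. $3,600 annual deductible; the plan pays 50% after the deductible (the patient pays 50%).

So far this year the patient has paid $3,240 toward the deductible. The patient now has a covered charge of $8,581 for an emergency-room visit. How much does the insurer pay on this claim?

$4,110.50

Remaining deductible: $3,600 − $3,240 = $360.
After the $360 deductible portion, $8,581 − $360 = $8,221 is subject to coinsurance.
Coinsurance: $8,221 × 50% = $4,110.50.
That puts the patient's cost at $360 + $4,110.50 = $4,470.50.
The insurer covers the remainder: $8,581 − $4,470.50 = $4,110.50.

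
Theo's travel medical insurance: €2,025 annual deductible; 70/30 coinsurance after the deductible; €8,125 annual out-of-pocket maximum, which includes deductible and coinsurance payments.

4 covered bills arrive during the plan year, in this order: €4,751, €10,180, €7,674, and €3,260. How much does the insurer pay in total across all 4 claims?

€17,740

Bill 1, €4,751: €2,025 finishes the deductible; €2,726 goes to coinsurance; 30% of €2,726 = €817.80. Cost to traveler: €2,842.80. OOP to date €2,842.80. Insurer: €4,751 − €2,842.80 = €1,908.20.
Bill 2, €10,180: 30% coinsurance on €10,180 = €3,054. Traveler owes €3,054 (running OOP €5,896.80). Insurer: €10,180 − €3,054 = €7,126.
Bill 3, €7,674: deductible already satisfied, so traveler's share is 30% × €7,674 = €2,302.20. OOP would hit €8,199 > €8,125, so the cap limits the traveler to €8,125 − €5,896.80 = €2,228.20. Plan pays €7,674 − €2,228.20 = €5,445.80.
Bill 4, €3,260: 30% coinsurance on €3,260 = €978. OOP would hit €9,103 > €8,125, so the cap limits the traveler to €8,125 − €8,125 = €0. Insurer: €3,260 − €0 = €3,260.
Insurer total: €1,908.20 + €7,126 + €5,445.80 + €3,260 = €17,740.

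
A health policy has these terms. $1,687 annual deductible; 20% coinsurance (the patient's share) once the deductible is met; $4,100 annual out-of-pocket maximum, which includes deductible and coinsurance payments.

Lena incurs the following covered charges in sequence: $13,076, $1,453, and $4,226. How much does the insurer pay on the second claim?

$1,317.80

Bill 1, $13,076: $1,687 finishes the deductible; $11,389 goes to coinsurance; 20% of $11,389 = $2,277.80. Patient owes $3,964.80 (running OOP $3,964.80). Plan pays $13,076 − $3,964.80 = $9,111.20.
Bill 2, $1,453: 20% coinsurance on $1,453 = $290.60. That would push OOP to $4,255.40, over the $4,100 cap, so patient pays $4,100 − $3,964.80 = $135.20. Insurer: $1,453 − $135.20 = $1,317.80.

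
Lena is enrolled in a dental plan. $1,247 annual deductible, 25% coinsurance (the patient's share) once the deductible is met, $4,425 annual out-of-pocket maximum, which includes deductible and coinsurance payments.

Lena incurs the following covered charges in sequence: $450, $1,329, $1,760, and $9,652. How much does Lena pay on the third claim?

$440

#1 ($450): entire amount goes to the deductible. Patient owes $450 (running OOP $450).
#2 ($1,329): deductible takes $797, $532 remains; patient's 25% is $133. Patient owes $930 (running OOP $1,380).
#3 ($1,760): 25% coinsurance on $1,760 = $440. Patient owes $440 (running OOP $1,820).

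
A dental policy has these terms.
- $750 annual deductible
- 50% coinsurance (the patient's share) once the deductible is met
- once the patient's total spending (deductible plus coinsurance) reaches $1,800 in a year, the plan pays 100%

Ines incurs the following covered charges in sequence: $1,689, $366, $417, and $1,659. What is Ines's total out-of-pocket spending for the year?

$1,800

Claim 1 ($1,689): deductible takes $750, $939 remains; 50% of $939 = $469.50. Patient owes $1,219.50 (running OOP $1,219.50).
Claim 2 ($366): 50% coinsurance on $366 = $183. Cost to patient: $183. OOP to date $1,402.50.
Claim 3 ($417): 50% coinsurance on $417 = $208.50. Patient pays $208.50; OOP now $1,611.
Claim 4 ($1,659): deductible met; 50% of $1,659 = $829.50. OOP would hit $2,440.50 > $1,800, so the cap limits the patient to $1,800 − $1,611 = $189.
Total paid by the patient: $1,219.50 + $183 + $208.50 + $189 = $1,800.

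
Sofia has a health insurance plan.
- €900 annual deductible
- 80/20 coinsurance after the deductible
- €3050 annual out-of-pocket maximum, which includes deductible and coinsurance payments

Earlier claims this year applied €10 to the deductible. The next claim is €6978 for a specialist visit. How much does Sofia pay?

€2107.60

Deductible still to meet: €900 − €10 = €890.
After the €890 deductible portion, €6978 − €890 = €6088 is subject to coinsurance.
Coinsurance: €6088 × 20% = €1217.60.
Patient responsibility before any cap: €890 + €1217.60 = €2107.60.
Cumulative spending €10 + €2107.60 = €2117.60 stays under the €3050 maximum.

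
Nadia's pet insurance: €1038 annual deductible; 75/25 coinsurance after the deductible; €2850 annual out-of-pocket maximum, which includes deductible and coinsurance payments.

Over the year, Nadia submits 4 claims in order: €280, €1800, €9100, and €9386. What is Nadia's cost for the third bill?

€1551.50

Claim 1 — €280: fully absorbed by the deductible. Owner owes €280 (running OOP €280).
Claim 2 — €1800: deductible takes €758, €1042 remains; owner's 25% is €260.50. Owner owes €1018.50 (running OOP €1298.50).
Claim 3 — €9100: 25% coinsurance on €9100 = €2275. OOP would hit €3573.50 > €2850, so the cap limits the owner to €2850 − €1298.50 = €1551.50.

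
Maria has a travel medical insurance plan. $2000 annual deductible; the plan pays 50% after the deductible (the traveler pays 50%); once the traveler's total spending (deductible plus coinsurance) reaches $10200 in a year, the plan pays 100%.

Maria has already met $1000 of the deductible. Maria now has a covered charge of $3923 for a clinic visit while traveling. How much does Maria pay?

$2461.50

Deductible still to meet: $2000 − $1000 = $1000.
That leaves $3923 − $1000 = $2923 for coinsurance.
Traveler's 50% share of $2923 is $1461.50.
That puts the traveler's cost at $1000 + $1461.50 = $2461.50 before any cap.
Year-to-date out-of-pocket becomes $1000 + $2461.50 = $3461.50, still under the $10200 maximum, so no cap applies.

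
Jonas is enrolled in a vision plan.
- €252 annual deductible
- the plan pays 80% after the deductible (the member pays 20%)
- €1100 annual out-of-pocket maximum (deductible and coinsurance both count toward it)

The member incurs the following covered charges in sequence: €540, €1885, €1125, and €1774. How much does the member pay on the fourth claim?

€188.40

#1 (€540): €252 to deductible, leaving €288; 20% of €288 = €57.60. Member owes €309.60 (running OOP €309.60).
#2 (€1885): deductible met; 20% of €1885 = €377. Cost to member: €377. OOP to date €686.60.
#3 (€1125): deductible already satisfied, so member's share is 20% × €1125 = €225. Member pays €225; OOP now €911.60.
#4 (€1774): deductible already satisfied, so member's share is 20% × €1774 = €354.80. OOP would hit €1266.40 > €1100, so the cap limits the member to €1100 − €911.60 = €188.40.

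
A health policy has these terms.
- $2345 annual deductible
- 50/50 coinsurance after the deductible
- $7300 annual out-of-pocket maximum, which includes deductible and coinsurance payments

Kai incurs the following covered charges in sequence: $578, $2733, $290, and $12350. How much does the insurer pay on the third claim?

$145

Claim 1 — $578: all of it applies to the deductible. Patient pays $578; OOP now $578. Insurer: $578 − $578 = $0.
Claim 2 — $2733: $1767 to deductible, leaving $966; patient's 50% is $483. Cost to patient: $2250. OOP to date $2828. Plan pays $2733 − $2250 = $483.
Claim 3 — $290: deductible met; 50% of $290 = $145. Patient owes $145 (running OOP $2973). Insurer: $290 − $145 = $145.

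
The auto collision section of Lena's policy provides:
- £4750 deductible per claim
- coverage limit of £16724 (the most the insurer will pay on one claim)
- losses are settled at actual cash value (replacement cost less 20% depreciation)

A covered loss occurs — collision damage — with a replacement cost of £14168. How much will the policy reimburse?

£6584.40

At 20% depreciation, ACV = £14168 − £2833.60 = £11334.40.
Less the £4750 deductible: £11334.40 − £4750 = £6584.40.
£6584.40 is within the £16724 limit, so the insurer pays £6584.40.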